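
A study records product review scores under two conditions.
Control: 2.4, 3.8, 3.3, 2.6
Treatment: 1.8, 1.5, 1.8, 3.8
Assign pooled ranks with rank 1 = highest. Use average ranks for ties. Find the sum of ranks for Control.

Sorted (descending): 3.8, 3.8, 3.3, 2.6, 2.4, 1.8, 1.8, 1.5
The 2 values of 3.8 occupy positions 1–2 → average rank (1+2)/2 = 1.5.
The 2 values of 1.8 occupy positions 6–7 → average rank (6+7)/2 = 6.5.
Control values → pooled ranks: 2.4→5, 3.8→1.5, 3.3→3, 2.6→4
Rank sum = 5 + 1.5 + 3 + 4 = 13.5

13.5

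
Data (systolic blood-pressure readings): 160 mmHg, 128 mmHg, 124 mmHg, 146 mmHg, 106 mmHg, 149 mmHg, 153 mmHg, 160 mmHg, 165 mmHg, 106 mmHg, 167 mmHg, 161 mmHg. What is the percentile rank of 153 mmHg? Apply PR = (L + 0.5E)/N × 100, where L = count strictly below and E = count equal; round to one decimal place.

54.2

N = 12.
Strictly below 153: 6. Equal to 153: 1.
PR = (6 + 0.5·1)/12 × 100 = 54.2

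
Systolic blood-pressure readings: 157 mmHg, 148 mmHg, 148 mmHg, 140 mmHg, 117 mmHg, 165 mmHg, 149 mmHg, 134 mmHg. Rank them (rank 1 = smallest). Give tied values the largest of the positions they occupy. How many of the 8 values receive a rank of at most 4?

Sorted (ascending): 117, 134, 140, 148, 148, 149, 157, 165
The 2 values of 148 occupy positions 4–5 → each gets rank 5.
Ranks ≤ 4: {1, 2, 3} → 3 values.

3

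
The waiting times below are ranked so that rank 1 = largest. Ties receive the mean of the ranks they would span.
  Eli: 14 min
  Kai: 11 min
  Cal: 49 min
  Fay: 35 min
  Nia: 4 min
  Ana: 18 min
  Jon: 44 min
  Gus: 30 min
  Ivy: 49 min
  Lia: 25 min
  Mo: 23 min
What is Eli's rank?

Sorted (descending): 49, 49, 44, 35, 30, 25, 23, 18, 14, 11, 4
The 2 values of 49 occupy positions 1–2 → average rank (1+2)/2 = 1.5.
Eli has value 14 min → rank 9.

9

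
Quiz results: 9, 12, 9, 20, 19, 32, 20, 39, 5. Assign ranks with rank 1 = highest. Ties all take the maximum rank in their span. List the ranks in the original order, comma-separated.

Sorted (descending): 39, 32, 20, 20, 19, 12, 9, 9, 5
The 2 values of 20 occupy positions 3–4 → each gets rank 4.
The 2 values of 9 occupy positions 7–8 → each gets rank 8.

8, 6, 8, 4, 5, 2, 4, 1, 9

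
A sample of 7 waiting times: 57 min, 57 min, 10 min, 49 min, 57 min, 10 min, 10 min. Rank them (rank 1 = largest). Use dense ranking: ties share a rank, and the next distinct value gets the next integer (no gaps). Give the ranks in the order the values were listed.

1, 1, 3, 2, 1, 3, 3

Sorted (descending): 57, 57, 57, 49, 10, 10, 10
The 3 values of 57 share dense rank 1.
The 3 values of 10 share dense rank 3.
Remaining distinct values take the next consecutive integers.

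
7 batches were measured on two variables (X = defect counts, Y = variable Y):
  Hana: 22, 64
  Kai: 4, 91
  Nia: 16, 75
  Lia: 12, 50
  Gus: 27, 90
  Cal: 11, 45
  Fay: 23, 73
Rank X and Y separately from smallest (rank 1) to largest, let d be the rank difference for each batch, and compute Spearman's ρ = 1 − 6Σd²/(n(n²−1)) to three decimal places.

0.143

Ranks of variable 1: 5, 1, 4, 3, 7, 2, 6
Ranks of variable 2: 3, 7, 5, 2, 6, 1, 4
d = r₁ − r₂: 2, -6, -1, 1, 1, 1, 2
d²: 4, 36, 1, 1, 1, 1, 4; Σd² = 48
ρ = 1 − 6·48/(7·48) = 1 − 288/336 = 0.143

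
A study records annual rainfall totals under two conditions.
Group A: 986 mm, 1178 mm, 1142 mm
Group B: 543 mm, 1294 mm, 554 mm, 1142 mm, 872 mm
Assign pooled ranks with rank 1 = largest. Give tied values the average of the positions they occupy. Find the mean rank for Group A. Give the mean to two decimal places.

Sorted (descending): 1294, 1178, 1142, 1142, 986, 872, 554, 543
The 2 values of 1142 occupy positions 3–4 → average rank (3+4)/2 = 3.5.
Group A values → pooled ranks: 986→5, 1178→2, 1142→3.5
Mean rank = (5 + 2 + 3.5) / 3 = 3.50

3.50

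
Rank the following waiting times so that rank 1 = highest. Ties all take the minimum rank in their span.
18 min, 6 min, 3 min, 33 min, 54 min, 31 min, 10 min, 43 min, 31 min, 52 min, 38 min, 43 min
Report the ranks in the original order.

9, 11, 12, 6, 1, 7, 10, 3, 7, 2, 5, 3

Sorted (descending): 54, 52, 43, 43, 38, 33, 31, 31, 18, 10, 6, 3
The 2 values of 43 occupy positions 3–4 → each gets rank 3.
The 2 values of 31 occupy positions 7–8 → each gets rank 7.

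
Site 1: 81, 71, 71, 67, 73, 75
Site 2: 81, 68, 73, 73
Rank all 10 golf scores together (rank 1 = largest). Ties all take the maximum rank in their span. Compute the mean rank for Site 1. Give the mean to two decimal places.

Sorted (descending): 81, 81, 75, 73, 73, 73, 71, 71, 68, 67
The 2 values of 81 occupy positions 1–2 → each gets rank 2.
The 3 values of 73 occupy positions 4–6 → each gets rank 6.
The 2 values of 71 occupy positions 7–8 → each gets rank 8.
Site 1 values → pooled ranks: 81→2, 71→8, 71→8, 67→10, 73→6, 75→3
Mean rank = (2 + 8 + 8 + 10 + 6 + 3) / 6 = 6.17

6.17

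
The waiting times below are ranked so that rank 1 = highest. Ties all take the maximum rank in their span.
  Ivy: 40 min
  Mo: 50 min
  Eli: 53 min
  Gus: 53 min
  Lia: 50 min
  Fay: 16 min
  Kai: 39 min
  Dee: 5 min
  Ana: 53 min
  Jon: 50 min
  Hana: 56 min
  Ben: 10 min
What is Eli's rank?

4

Sorted (descending): 56, 53, 53, 53, 50, 50, 50, 40, 39, 16, 10, 5
The 3 values of 53 occupy positions 2–4 → each gets rank 4.
The 3 values of 50 occupy positions 5–7 → each gets rank 7.
Eli has value 53 min → rank 4.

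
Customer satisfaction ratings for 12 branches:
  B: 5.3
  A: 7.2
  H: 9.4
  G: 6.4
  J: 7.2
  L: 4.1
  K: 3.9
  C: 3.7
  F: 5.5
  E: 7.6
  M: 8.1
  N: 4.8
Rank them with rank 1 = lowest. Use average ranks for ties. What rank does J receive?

Sorted (ascending): 3.7, 3.9, 4.1, 4.8, 5.3, 5.5, 6.4, 7.2, 7.2, 7.6, 8.1, 9.4
The 2 values of 7.2 occupy positions 8–9 → average rank (8+9)/2 = 8.5.
J has value 7.2 → rank 8.5.

8.5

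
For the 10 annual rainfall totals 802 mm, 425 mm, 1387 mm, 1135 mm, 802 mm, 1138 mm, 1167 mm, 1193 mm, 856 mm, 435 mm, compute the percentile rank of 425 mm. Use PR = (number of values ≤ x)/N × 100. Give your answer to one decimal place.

N = 10.
Strictly below 425: 0. Equal to 425: 1.
PR = 1/10 × 100 = 10.0

10.0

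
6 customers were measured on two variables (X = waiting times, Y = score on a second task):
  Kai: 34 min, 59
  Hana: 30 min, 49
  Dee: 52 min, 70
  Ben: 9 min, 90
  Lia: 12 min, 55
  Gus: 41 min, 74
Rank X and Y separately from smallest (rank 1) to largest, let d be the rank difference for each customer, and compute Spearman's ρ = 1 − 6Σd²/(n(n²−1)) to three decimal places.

0.029

Ranks of variable 1: 4, 3, 6, 1, 2, 5
Ranks of variable 2: 3, 1, 4, 6, 2, 5
d = r₁ − r₂: 1, 2, 2, -5, 0, 0
d²: 1, 4, 4, 25, 0, 0; Σd² = 34
ρ = 1 − 6·34/(6·35) = 1 − 204/210 = 0.029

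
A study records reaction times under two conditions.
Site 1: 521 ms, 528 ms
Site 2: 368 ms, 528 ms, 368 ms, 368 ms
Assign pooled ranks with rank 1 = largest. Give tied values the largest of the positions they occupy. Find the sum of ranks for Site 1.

Sorted (descending): 528, 528, 521, 368, 368, 368
The 2 values of 528 occupy positions 1–2 → each gets rank 2.
The 3 values of 368 occupy positions 4–6 → each gets rank 6.
Site 1 values → pooled ranks: 521→3, 528→2
Rank sum = 3 + 2 = 5

5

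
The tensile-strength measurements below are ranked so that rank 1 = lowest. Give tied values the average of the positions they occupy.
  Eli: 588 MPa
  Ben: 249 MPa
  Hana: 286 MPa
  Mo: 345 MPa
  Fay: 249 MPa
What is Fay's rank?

Sorted (ascending): 249, 249, 286, 345, 588
The 2 values of 249 occupy positions 1–2 → average rank (1+2)/2 = 1.5.
Fay has value 249 MPa → rank 1.5.

1.5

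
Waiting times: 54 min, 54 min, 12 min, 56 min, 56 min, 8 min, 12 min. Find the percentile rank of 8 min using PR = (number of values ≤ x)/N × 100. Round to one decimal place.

N = 7.
Strictly below 8: 0. Equal to 8: 1.
PR = 1/7 × 100 = 14.3

14.3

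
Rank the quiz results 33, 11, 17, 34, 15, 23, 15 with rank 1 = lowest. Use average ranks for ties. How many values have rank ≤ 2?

1

Sorted (ascending): 11, 15, 15, 17, 23, 33, 34
The 2 values of 15 occupy positions 2–3 → average rank (2+3)/2 = 2.5.
Ranks ≤ 2: {1} → 1 value.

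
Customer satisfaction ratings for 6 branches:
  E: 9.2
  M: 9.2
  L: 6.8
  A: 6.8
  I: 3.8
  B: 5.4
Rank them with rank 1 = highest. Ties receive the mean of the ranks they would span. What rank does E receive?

Sorted (descending): 9.2, 9.2, 6.8, 6.8, 5.4, 3.8
The 2 values of 9.2 occupy positions 1–2 → average rank (1+2)/2 = 1.5.
The 2 values of 6.8 occupy positions 3–4 → average rank (3+4)/2 = 3.5.
E has value 9.2 → rank 1.5.

1.5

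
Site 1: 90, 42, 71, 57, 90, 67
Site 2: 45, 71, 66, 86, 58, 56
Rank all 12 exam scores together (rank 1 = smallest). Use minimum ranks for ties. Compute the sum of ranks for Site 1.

42

Sorted (ascending): 42, 45, 56, 57, 58, 66, 67, 71, 71, 86, 90, 90
The 2 values of 71 occupy positions 8–9 → each gets rank 8.
The 2 values of 90 occupy positions 11–12 → each gets rank 11.
Site 1 values → pooled ranks: 90→11, 42→1, 71→8, 57→4, 90→11, 67→7
Rank sum = 11 + 1 + 8 + 4 + 11 + 7 = 42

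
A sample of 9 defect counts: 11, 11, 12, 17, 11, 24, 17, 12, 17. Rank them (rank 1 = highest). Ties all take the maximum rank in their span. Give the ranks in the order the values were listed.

Sorted (descending): 24, 17, 17, 17, 12, 12, 11, 11, 11
The 3 values of 17 occupy positions 2–4 → each gets rank 4.
The 2 values of 12 occupy positions 5–6 → each gets rank 6.
The 3 values of 11 occupy positions 7–9 → each gets rank 9.

9, 9, 6, 4, 9, 1, 4, 6, 4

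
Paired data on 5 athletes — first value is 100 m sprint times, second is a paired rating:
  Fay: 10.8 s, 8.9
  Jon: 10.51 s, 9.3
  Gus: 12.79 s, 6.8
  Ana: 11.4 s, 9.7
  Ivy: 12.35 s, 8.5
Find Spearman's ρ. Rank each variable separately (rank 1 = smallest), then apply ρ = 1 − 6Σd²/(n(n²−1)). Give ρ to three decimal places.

Ranks of variable 1: 2, 1, 5, 3, 4
Ranks of variable 2: 3, 4, 1, 5, 2
d = r₁ − r₂: -1, -3, 4, -2, 2
d²: 1, 9, 16, 4, 4; Σd² = 34
ρ = 1 − 6·34/(5·24) = 1 − 204/120 = -0.700

-0.700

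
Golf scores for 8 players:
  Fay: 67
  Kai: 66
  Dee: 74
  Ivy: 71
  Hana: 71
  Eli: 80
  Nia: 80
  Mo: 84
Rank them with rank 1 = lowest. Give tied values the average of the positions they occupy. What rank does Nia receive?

Sorted (ascending): 66, 67, 71, 71, 74, 80, 80, 84
The 2 values of 71 occupy positions 3–4 → average rank (3+4)/2 = 3.5.
The 2 values of 80 occupy positions 6–7 → average rank (6+7)/2 = 6.5.
Nia has value 80 → rank 6.5.

6.5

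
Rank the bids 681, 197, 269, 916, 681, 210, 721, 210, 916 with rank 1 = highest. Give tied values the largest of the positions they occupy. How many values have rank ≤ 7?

Sorted (descending): 916, 916, 721, 681, 681, 269, 210, 210, 197
The 2 values of 916 occupy positions 1–2 → each gets rank 2.
The 2 values of 681 occupy positions 4–5 → each gets rank 5.
The 2 values of 210 occupy positions 7–8 → each gets rank 8.
Ranks ≤ 7: {2, 2, 3, 5, 5, 6} → 6 values.

6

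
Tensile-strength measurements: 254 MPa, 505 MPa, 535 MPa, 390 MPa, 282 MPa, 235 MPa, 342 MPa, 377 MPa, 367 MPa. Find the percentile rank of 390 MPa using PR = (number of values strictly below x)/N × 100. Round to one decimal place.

66.7

N = 9.
Strictly below 390: 6. Equal to 390: 1.
PR = 6/9 × 100 = 66.7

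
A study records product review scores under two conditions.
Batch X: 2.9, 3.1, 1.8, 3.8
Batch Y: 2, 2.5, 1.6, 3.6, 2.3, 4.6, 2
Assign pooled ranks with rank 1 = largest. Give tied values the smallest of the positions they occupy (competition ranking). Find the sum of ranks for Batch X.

Sorted (descending): 4.6, 3.8, 3.6, 3.1, 2.9, 2.5, 2.3, 2, 2, 1.8, 1.6
The 2 values of 2 occupy positions 8–9 → each gets rank 8.
Batch X values → pooled ranks: 2.9→5, 3.1→4, 1.8→10, 3.8→2
Rank sum = 5 + 4 + 10 + 2 = 21

21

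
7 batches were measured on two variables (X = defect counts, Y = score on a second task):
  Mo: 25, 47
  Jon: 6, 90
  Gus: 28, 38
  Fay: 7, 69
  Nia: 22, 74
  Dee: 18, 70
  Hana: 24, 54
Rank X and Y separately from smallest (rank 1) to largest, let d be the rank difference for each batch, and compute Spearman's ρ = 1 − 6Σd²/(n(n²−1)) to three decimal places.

Ranks of variable 1: 6, 1, 7, 2, 4, 3, 5
Ranks of variable 2: 2, 7, 1, 4, 6, 5, 3
d = r₁ − r₂: 4, -6, 6, -2, -2, -2, 2
d²: 16, 36, 36, 4, 4, 4, 4; Σd² = 104
ρ = 1 − 6·104/(7·48) = 1 − 624/336 = -0.857

-0.857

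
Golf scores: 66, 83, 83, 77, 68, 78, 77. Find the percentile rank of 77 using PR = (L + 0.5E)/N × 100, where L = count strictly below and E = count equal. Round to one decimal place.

N = 7.
Strictly below 77: 2. Equal to 77: 2.
PR = (2 + 0.5·2)/7 × 100 = 42.9

42.9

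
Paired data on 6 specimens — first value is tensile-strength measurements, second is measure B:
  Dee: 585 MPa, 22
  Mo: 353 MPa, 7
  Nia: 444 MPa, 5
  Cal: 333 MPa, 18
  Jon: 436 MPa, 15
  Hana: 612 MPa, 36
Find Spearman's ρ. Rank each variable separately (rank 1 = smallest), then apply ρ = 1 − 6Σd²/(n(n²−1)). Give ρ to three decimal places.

Ranks of variable 1: 5, 2, 4, 1, 3, 6
Ranks of variable 2: 5, 2, 1, 4, 3, 6
d = r₁ − r₂: 0, 0, 3, -3, 0, 0
d²: 0, 0, 9, 9, 0, 0; Σd² = 18
ρ = 1 − 6·18/(6·35) = 1 − 108/210 = 0.486

0.486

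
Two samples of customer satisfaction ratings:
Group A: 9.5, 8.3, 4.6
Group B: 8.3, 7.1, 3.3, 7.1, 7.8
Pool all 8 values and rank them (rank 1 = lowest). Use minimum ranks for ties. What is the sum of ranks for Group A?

Sorted (ascending): 3.3, 4.6, 7.1, 7.1, 7.8, 8.3, 8.3, 9.5
The 2 values of 7.1 occupy positions 3–4 → each gets rank 3.
The 2 values of 8.3 occupy positions 6–7 → each gets rank 6.
Group A values → pooled ranks: 9.5→8, 8.3→6, 4.6→2
Rank sum = 8 + 6 + 2 = 16

16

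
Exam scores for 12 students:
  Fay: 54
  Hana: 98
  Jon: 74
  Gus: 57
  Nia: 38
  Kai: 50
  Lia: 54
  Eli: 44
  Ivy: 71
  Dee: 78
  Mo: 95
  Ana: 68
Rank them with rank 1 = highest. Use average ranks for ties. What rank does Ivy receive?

Sorted (descending): 98, 95, 78, 74, 71, 68, 57, 54, 54, 50, 44, 38
The 2 values of 54 occupy positions 8–9 → average rank (8+9)/2 = 8.5.
Ivy has value 71 → rank 5.

5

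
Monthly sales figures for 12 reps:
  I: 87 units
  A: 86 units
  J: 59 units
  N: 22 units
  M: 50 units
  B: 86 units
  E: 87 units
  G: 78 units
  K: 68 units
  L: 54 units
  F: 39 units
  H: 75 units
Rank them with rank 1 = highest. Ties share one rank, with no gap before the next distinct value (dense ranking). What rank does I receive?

Sorted (descending): 87, 87, 86, 86, 78, 75, 68, 59, 54, 50, 39, 22
The 2 values of 87 share dense rank 1.
The 2 values of 86 share dense rank 2.
Remaining distinct values take the next consecutive integers.
I has value 87 units → rank 1.

1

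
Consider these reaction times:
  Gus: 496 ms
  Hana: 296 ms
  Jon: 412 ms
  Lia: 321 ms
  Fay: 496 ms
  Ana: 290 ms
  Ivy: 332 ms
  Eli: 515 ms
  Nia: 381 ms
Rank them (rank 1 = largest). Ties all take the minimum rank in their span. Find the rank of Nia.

5

Sorted (descending): 515, 496, 496, 412, 381, 332, 321, 296, 290
The 2 values of 496 occupy positions 2–3 → each gets rank 2.
Nia has value 381 ms → rank 5.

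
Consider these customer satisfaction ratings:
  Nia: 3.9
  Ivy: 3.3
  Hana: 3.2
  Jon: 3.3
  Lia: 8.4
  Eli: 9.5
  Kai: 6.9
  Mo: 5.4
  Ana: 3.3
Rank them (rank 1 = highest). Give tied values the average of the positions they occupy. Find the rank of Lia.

Sorted (descending): 9.5, 8.4, 6.9, 5.4, 3.9, 3.3, 3.3, 3.3, 3.2
The 3 values of 3.3 occupy positions 6–8 → average rank 7.
Lia has value 8.4 → rank 2.

2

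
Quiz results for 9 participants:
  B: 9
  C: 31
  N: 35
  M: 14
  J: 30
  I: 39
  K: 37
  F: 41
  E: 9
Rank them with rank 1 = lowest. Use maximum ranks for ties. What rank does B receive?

Sorted (ascending): 9, 9, 14, 30, 31, 35, 37, 39, 41
The 2 values of 9 occupy positions 1–2 → each gets rank 2.
B has value 9 → rank 2.

2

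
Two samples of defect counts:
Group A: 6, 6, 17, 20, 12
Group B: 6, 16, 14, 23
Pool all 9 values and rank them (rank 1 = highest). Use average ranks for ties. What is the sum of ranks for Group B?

18

Sorted (descending): 23, 20, 17, 16, 14, 12, 6, 6, 6
The 3 values of 6 occupy positions 7–9 → average rank 8.
Group B values → pooled ranks: 6→8, 16→4, 14→5, 23→1
Rank sum = 8 + 4 + 5 + 1 = 18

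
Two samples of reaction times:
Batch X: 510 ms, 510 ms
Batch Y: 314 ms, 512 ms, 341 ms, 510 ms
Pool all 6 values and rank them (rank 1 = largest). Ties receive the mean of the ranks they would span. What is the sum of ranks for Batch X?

6

Sorted (descending): 512, 510, 510, 510, 341, 314
The 3 values of 510 occupy positions 2–4 → average rank 3.
Batch X values → pooled ranks: 510→3, 510→3
Rank sum = 3 + 3 = 6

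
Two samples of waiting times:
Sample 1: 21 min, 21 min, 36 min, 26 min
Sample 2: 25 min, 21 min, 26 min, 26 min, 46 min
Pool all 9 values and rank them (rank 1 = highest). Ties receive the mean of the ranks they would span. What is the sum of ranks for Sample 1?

Sorted (descending): 46, 36, 26, 26, 26, 25, 21, 21, 21
The 3 values of 26 occupy positions 3–5 → average rank 4.
The 3 values of 21 occupy positions 7–9 → average rank 8.
Sample 1 values → pooled ranks: 21→8, 21→8, 36→2, 26→4
Rank sum = 8 + 8 + 2 + 4 = 22

22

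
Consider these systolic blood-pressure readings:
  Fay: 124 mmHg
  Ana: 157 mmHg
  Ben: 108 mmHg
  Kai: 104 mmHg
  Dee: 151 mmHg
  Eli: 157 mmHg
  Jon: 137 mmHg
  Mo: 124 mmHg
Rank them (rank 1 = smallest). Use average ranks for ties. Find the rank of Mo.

Sorted (ascending): 104, 108, 124, 124, 137, 151, 157, 157
The 2 values of 124 occupy positions 3–4 → average rank (3+4)/2 = 3.5.
The 2 values of 157 occupy positions 7–8 → average rank (7+8)/2 = 7.5.
Mo has value 124 mmHg → rank 3.5.

3.5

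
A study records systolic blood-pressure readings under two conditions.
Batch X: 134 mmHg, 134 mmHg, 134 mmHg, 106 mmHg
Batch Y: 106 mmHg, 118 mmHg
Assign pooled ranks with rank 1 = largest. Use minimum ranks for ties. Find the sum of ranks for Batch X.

Sorted (descending): 134, 134, 134, 118, 106, 106
The 3 values of 134 occupy positions 1–3 → each gets rank 1.
The 2 values of 106 occupy positions 5–6 → each gets rank 5.
Batch X values → pooled ranks: 134→1, 134→1, 134→1, 106→5
Rank sum = 1 + 1 + 1 + 5 = 8

8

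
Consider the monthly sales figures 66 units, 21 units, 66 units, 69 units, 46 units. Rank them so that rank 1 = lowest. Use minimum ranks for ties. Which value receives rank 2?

Sorted (ascending): 21, 46, 66, 66, 69
The 2 values of 66 occupy positions 3–4 → each gets rank 3.
Rank 2 → value 46.

46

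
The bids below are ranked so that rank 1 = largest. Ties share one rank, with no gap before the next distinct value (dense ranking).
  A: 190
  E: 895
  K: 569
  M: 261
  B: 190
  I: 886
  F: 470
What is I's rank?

2

Sorted (descending): 895, 886, 569, 470, 261, 190, 190
The 2 values of 190 share dense rank 6.
Remaining distinct values take the next consecutive integers.
I has value 886 → rank 2.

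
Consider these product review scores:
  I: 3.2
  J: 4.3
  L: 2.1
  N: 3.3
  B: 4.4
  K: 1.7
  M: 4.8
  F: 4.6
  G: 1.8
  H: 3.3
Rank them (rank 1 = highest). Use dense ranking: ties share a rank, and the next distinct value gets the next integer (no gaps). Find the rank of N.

5

Sorted (descending): 4.8, 4.6, 4.4, 4.3, 3.3, 3.3, 3.2, 2.1, 1.8, 1.7
The 2 values of 3.3 share dense rank 5.
Remaining distinct values take the next consecutive integers.
N has value 3.3 → rank 5.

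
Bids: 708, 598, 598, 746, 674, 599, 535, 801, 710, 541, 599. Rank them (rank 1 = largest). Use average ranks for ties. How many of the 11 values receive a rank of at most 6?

Sorted (descending): 801, 746, 710, 708, 674, 599, 599, 598, 598, 541, 535
The 2 values of 599 occupy positions 6–7 → average rank (6+7)/2 = 6.5.
The 2 values of 598 occupy positions 8–9 → average rank (8+9)/2 = 8.5.
Ranks ≤ 6: {1, 2, 3, 4, 5} → 5 values.

5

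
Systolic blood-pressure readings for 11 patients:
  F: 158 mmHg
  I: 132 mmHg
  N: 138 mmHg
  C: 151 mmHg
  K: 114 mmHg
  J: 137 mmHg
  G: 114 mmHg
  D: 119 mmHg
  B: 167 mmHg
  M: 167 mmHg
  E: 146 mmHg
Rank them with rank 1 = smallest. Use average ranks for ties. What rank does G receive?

1.5

Sorted (ascending): 114, 114, 119, 132, 137, 138, 146, 151, 158, 167, 167
The 2 values of 114 occupy positions 1–2 → average rank (1+2)/2 = 1.5.
The 2 values of 167 occupy positions 10–11 → average rank (10+11)/2 = 10.5.
G has value 114 mmHg → rank 1.5.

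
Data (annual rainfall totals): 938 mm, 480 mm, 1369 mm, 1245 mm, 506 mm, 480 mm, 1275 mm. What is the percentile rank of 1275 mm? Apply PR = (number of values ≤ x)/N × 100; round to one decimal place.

N = 7.
Strictly below 1275: 5. Equal to 1275: 1.
PR = 6/7 × 100 = 85.7

85.7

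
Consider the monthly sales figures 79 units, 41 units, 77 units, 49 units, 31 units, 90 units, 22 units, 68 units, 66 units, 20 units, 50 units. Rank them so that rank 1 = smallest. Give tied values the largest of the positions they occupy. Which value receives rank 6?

50

Sorted (ascending): 20, 22, 31, 41, 49, 50, 66, 68, 77, 79, 90
No ties — each value takes its position as its rank.
Rank 6 → value 50.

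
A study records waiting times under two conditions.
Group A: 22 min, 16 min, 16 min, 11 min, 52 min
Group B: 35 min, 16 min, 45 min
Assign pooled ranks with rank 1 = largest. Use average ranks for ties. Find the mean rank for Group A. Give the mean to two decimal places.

Sorted (descending): 52, 45, 35, 22, 16, 16, 16, 11
The 3 values of 16 occupy positions 5–7 → average rank 6.
Group A values → pooled ranks: 22→4, 16→6, 16→6, 11→8, 52→1
Mean rank = (4 + 6 + 6 + 8 + 1) / 5 = 5.00

5.00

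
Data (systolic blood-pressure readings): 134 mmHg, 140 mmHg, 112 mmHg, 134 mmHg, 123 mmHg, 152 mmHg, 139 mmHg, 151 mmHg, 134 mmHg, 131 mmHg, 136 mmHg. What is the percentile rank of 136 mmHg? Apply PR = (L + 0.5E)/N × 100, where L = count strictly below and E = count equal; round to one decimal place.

59.1

N = 11.
Strictly below 136: 6. Equal to 136: 1.
PR = (6 + 0.5·1)/11 × 100 = 59.1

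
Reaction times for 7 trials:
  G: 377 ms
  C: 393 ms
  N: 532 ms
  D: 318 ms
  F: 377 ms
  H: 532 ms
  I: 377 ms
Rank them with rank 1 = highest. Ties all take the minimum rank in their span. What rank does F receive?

4

Sorted (descending): 532, 532, 393, 377, 377, 377, 318
The 2 values of 532 occupy positions 1–2 → each gets rank 1.
The 3 values of 377 occupy positions 4–6 → each gets rank 4.
F has value 377 ms → rank 4.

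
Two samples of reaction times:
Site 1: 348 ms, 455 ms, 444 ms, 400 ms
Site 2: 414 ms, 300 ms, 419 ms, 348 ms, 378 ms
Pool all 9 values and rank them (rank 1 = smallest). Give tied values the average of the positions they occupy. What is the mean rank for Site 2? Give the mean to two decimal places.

4.10

Sorted (ascending): 300, 348, 348, 378, 400, 414, 419, 444, 455
The 2 values of 348 occupy positions 2–3 → average rank (2+3)/2 = 2.5.
Site 2 values → pooled ranks: 414→6, 300→1, 419→7, 348→2.5, 378→4
Mean rank = (6 + 1 + 7 + 2.5 + 4) / 5 = 4.10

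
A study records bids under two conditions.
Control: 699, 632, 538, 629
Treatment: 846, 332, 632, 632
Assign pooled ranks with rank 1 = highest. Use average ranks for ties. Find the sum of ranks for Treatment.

17

Sorted (descending): 846, 699, 632, 632, 632, 629, 538, 332
The 3 values of 632 occupy positions 3–5 → average rank 4.
Treatment values → pooled ranks: 846→1, 332→8, 632→4, 632→4
Rank sum = 1 + 8 + 4 + 4 = 17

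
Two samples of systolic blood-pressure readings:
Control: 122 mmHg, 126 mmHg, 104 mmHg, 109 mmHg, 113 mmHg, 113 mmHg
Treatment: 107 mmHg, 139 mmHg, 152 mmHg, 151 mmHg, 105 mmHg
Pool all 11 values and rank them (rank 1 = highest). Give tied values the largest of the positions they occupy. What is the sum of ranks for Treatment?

25

Sorted (descending): 152, 151, 139, 126, 122, 113, 113, 109, 107, 105, 104
The 2 values of 113 occupy positions 6–7 → each gets rank 7.
Treatment values → pooled ranks: 107→9, 139→3, 152→1, 151→2, 105→10
Rank sum = 9 + 3 + 1 + 2 + 10 = 25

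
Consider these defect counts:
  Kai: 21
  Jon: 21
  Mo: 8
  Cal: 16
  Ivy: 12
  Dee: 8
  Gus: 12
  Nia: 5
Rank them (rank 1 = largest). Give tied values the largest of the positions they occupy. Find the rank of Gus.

5

Sorted (descending): 21, 21, 16, 12, 12, 8, 8, 5
The 2 values of 21 occupy positions 1–2 → each gets rank 2.
The 2 values of 12 occupy positions 4–5 → each gets rank 5.
The 2 values of 8 occupy positions 6–7 → each gets rank 7.
Gus has value 12 → rank 5.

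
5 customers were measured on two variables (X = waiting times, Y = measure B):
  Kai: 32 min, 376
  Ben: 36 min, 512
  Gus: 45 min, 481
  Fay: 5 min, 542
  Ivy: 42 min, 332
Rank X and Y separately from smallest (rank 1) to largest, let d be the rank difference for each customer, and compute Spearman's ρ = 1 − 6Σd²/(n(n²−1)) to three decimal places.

-0.500

Ranks of variable 1: 2, 3, 5, 1, 4
Ranks of variable 2: 2, 4, 3, 5, 1
d = r₁ − r₂: 0, -1, 2, -4, 3
d²: 0, 1, 4, 16, 9; Σd² = 30
ρ = 1 − 6·30/(5·24) = 1 − 180/120 = -0.500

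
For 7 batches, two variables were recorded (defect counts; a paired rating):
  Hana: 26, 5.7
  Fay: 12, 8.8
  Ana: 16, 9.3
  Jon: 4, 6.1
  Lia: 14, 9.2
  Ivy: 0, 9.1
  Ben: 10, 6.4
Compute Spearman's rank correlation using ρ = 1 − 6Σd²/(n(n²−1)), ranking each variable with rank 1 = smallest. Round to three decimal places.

Ranks of variable 1: 7, 4, 6, 2, 5, 1, 3
Ranks of variable 2: 1, 4, 7, 2, 6, 5, 3
d = r₁ − r₂: 6, 0, -1, 0, -1, -4, 0
d²: 36, 0, 1, 0, 1, 16, 0; Σd² = 54
ρ = 1 − 6·54/(7·48) = 1 − 324/336 = 0.036

0.036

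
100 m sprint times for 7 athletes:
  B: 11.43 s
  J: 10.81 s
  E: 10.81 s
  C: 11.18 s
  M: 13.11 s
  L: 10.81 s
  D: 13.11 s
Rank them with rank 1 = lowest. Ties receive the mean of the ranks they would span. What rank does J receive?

Sorted (ascending): 10.81, 10.81, 10.81, 11.18, 11.43, 13.11, 13.11
The 3 values of 10.81 occupy positions 1–3 → average rank 2.
The 2 values of 13.11 occupy positions 6–7 → average rank (6+7)/2 = 6.5.
J has value 10.81 s → rank 2.

2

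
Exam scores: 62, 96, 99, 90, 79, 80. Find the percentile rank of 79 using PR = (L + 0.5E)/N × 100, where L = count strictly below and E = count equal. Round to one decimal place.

25.0

N = 6.
Strictly below 79: 1. Equal to 79: 1.
PR = (1 + 0.5·1)/6 × 100 = 25.0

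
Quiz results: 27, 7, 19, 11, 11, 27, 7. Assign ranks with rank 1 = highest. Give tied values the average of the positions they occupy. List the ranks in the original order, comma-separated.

Sorted (descending): 27, 27, 19, 11, 11, 7, 7
The 2 values of 27 occupy positions 1–2 → average rank (1+2)/2 = 1.5.
The 2 values of 11 occupy positions 4–5 → average rank (4+5)/2 = 4.5.
The 2 values of 7 occupy positions 6–7 → average rank (6+7)/2 = 6.5.

1.5, 6.5, 3, 4.5, 4.5, 1.5, 6.5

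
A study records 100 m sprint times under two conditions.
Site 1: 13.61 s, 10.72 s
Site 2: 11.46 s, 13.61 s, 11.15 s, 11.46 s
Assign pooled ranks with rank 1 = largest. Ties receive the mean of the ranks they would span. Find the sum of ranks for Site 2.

13.5

Sorted (descending): 13.61, 13.61, 11.46, 11.46, 11.15, 10.72
The 2 values of 13.61 occupy positions 1–2 → average rank (1+2)/2 = 1.5.
The 2 values of 11.46 occupy positions 3–4 → average rank (3+4)/2 = 3.5.
Site 2 values → pooled ranks: 11.46→3.5, 13.61→1.5, 11.15→5, 11.46→3.5
Rank sum = 3.5 + 1.5 + 5 + 3.5 = 13.5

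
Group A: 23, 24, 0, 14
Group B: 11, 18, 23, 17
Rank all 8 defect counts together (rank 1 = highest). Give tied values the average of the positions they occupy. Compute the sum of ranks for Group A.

17.5

Sorted (descending): 24, 23, 23, 18, 17, 14, 11, 0
The 2 values of 23 occupy positions 2–3 → average rank (2+3)/2 = 2.5.
Group A values → pooled ranks: 23→2.5, 24→1, 0→8, 14→6
Rank sum = 2.5 + 1 + 8 + 6 = 17.5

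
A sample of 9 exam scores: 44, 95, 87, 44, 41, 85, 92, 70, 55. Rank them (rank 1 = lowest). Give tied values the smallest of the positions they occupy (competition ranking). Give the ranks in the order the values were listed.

2, 9, 7, 2, 1, 6, 8, 5, 4

Sorted (ascending): 41, 44, 44, 55, 70, 85, 87, 92, 95
The 2 values of 44 occupy positions 2–3 → each gets rank 2.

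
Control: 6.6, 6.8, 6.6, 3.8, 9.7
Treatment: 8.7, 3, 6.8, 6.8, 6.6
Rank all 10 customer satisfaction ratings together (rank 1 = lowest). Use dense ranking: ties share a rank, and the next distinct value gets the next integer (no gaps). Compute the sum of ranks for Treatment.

17

Sorted (ascending): 3, 3.8, 6.6, 6.6, 6.6, 6.8, 6.8, 6.8, 8.7, 9.7
The 3 values of 6.6 share dense rank 3.
The 3 values of 6.8 share dense rank 4.
Remaining distinct values take the next consecutive integers.
Treatment values → pooled ranks: 8.7→5, 3→1, 6.8→4, 6.8→4, 6.6→3
Rank sum = 5 + 1 + 4 + 4 + 3 = 17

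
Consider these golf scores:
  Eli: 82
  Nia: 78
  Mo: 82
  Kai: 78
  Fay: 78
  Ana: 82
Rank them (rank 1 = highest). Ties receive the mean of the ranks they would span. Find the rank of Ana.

Sorted (descending): 82, 82, 82, 78, 78, 78
The 3 values of 82 occupy positions 1–3 → average rank 2.
The 3 values of 78 occupy positions 4–6 → average rank 5.
Ana has value 82 → rank 2.

2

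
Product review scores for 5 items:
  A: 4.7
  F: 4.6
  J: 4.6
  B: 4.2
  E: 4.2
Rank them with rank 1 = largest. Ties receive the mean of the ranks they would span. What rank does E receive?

4.5

Sorted (descending): 4.7, 4.6, 4.6, 4.2, 4.2
The 2 values of 4.6 occupy positions 2–3 → average rank (2+3)/2 = 2.5.
The 2 values of 4.2 occupy positions 4–5 → average rank (4+5)/2 = 4.5.
E has value 4.2 → rank 4.5.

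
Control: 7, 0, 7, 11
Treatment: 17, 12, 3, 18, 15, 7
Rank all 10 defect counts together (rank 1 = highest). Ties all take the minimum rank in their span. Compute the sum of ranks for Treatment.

25

Sorted (descending): 18, 17, 15, 12, 11, 7, 7, 7, 3, 0
The 3 values of 7 occupy positions 6–8 → each gets rank 6.
Treatment values → pooled ranks: 17→2, 12→4, 3→9, 18→1, 15→3, 7→6
Rank sum = 2 + 4 + 9 + 1 + 3 + 6 = 25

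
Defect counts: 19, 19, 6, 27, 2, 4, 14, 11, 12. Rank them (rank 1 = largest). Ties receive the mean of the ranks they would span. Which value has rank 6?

Sorted (descending): 27, 19, 19, 14, 12, 11, 6, 4, 2
The 2 values of 19 occupy positions 2–3 → average rank (2+3)/2 = 2.5.
Rank 6 → value 11.

11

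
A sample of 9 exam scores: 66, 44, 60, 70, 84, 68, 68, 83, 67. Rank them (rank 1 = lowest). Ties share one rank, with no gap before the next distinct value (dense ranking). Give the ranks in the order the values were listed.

3, 1, 2, 6, 8, 5, 5, 7, 4

Sorted (ascending): 44, 60, 66, 67, 68, 68, 70, 83, 84
The 2 values of 68 share dense rank 5.
Remaining distinct values take the next consecutive integers.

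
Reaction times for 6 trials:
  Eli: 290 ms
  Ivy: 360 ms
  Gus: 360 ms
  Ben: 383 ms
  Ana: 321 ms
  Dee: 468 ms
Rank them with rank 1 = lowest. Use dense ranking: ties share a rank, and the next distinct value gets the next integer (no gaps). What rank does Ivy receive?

Sorted (ascending): 290, 321, 360, 360, 383, 468
The 2 values of 360 share dense rank 3.
Remaining distinct values take the next consecutive integers.
Ivy has value 360 ms → rank 3.

3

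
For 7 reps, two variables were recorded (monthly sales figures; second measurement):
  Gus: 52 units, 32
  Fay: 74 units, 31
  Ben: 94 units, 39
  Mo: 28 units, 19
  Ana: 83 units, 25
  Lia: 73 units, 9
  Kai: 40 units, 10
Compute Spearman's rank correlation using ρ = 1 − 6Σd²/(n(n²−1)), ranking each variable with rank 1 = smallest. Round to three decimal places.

0.536

Ranks of variable 1: 3, 5, 7, 1, 6, 4, 2
Ranks of variable 2: 6, 5, 7, 3, 4, 1, 2
d = r₁ − r₂: -3, 0, 0, -2, 2, 3, 0
d²: 9, 0, 0, 4, 4, 9, 0; Σd² = 26
ρ = 1 − 6·26/(7·48) = 1 − 156/336 = 0.536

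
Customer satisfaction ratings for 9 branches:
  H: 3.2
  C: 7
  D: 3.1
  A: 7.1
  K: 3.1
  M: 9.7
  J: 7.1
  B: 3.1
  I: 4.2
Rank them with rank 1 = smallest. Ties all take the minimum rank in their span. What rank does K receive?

Sorted (ascending): 3.1, 3.1, 3.1, 3.2, 4.2, 7, 7.1, 7.1, 9.7
The 3 values of 3.1 occupy positions 1–3 → each gets rank 1.
The 2 values of 7.1 occupy positions 7–8 → each gets rank 7.
K has value 3.1 → rank 1.

1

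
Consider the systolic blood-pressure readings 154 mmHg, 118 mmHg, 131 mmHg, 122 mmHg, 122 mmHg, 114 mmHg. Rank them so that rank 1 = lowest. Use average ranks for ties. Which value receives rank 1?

114

Sorted (ascending): 114, 118, 122, 122, 131, 154
The 2 values of 122 occupy positions 3–4 → average rank (3+4)/2 = 3.5.
Rank 1 → value 114.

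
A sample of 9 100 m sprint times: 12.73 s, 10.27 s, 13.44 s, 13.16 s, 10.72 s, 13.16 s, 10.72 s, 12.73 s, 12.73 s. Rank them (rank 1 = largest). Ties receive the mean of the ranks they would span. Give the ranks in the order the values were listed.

Sorted (descending): 13.44, 13.16, 13.16, 12.73, 12.73, 12.73, 10.72, 10.72, 10.27
The 2 values of 13.16 occupy positions 2–3 → average rank (2+3)/2 = 2.5.
The 3 values of 12.73 occupy positions 4–6 → average rank 5.
The 2 values of 10.72 occupy positions 7–8 → average rank (7+8)/2 = 7.5.

5, 9, 1, 2.5, 7.5, 2.5, 7.5, 5, 5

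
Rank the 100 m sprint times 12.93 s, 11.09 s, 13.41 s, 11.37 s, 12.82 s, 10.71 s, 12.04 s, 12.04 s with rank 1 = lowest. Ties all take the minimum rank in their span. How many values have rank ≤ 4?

Sorted (ascending): 10.71, 11.09, 11.37, 12.04, 12.04, 12.82, 12.93, 13.41
The 2 values of 12.04 occupy positions 4–5 → each gets rank 4.
Ranks ≤ 4: {1, 2, 3, 4, 4} → 5 values.

5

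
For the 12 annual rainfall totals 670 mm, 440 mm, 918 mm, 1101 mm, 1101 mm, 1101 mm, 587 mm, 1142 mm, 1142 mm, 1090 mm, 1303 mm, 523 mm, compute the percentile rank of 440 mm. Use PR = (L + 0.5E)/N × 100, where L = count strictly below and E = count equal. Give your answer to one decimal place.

N = 12.
Strictly below 440: 0. Equal to 440: 1.
PR = (0 + 0.5·1)/12 × 100 = 4.2

4.2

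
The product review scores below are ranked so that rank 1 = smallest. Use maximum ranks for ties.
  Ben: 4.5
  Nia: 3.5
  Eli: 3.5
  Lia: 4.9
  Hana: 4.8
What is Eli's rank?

Sorted (ascending): 3.5, 3.5, 4.5, 4.8, 4.9
The 2 values of 3.5 occupy positions 1–2 → each gets rank 2.
Eli has value 3.5 → rank 2.

2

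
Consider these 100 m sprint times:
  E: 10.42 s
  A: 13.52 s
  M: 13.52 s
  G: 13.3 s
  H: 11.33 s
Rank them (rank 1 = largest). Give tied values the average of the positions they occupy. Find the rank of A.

1.5

Sorted (descending): 13.52, 13.52, 13.3, 11.33, 10.42
The 2 values of 13.52 occupy positions 1–2 → average rank (1+2)/2 = 1.5.
A has value 13.52 s → rank 1.5.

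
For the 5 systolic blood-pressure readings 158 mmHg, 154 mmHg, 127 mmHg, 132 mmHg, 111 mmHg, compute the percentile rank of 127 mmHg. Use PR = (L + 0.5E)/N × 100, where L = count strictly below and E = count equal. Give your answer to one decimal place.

N = 5.
Strictly below 127: 1. Equal to 127: 1.
PR = (1 + 0.5·1)/5 × 100 = 30.0

30.0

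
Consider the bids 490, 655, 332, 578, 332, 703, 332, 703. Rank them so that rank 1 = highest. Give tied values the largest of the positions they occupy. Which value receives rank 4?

Sorted (descending): 703, 703, 655, 578, 490, 332, 332, 332
The 2 values of 703 occupy positions 1–2 → each gets rank 2.
The 3 values of 332 occupy positions 6–8 → each gets rank 8.
Rank 4 → value 578.

578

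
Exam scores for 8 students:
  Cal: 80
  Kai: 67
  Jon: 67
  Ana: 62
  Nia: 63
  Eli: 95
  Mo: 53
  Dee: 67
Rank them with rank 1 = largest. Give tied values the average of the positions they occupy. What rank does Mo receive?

Sorted (descending): 95, 80, 67, 67, 67, 63, 62, 53
The 3 values of 67 occupy positions 3–5 → average rank 4.
Mo has value 53 → rank 8.

8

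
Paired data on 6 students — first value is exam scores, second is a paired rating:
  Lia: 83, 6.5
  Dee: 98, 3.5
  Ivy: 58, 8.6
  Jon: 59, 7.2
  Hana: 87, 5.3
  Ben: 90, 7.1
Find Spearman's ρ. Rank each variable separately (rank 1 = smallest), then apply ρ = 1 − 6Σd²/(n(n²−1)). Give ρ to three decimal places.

Ranks of variable 1: 3, 6, 1, 2, 4, 5
Ranks of variable 2: 3, 1, 6, 5, 2, 4
d = r₁ − r₂: 0, 5, -5, -3, 2, 1
d²: 0, 25, 25, 9, 4, 1; Σd² = 64
ρ = 1 − 6·64/(6·35) = 1 − 384/210 = -0.829

-0.829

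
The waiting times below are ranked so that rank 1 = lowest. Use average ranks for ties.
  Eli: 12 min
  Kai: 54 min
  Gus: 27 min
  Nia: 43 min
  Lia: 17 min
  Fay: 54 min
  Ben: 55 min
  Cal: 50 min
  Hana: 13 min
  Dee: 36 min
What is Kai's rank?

8.5

Sorted (ascending): 12, 13, 17, 27, 36, 43, 50, 54, 54, 55
The 2 values of 54 occupy positions 8–9 → average rank (8+9)/2 = 8.5.
Kai has value 54 min → rank 8.5.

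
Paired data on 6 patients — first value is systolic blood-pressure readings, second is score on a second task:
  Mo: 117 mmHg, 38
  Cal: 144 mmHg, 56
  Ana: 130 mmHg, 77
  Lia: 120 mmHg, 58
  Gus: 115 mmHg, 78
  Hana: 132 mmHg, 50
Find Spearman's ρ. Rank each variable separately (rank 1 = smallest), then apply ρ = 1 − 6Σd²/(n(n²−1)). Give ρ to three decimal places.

-0.314

Ranks of variable 1: 2, 6, 4, 3, 1, 5
Ranks of variable 2: 1, 3, 5, 4, 6, 2
d = r₁ − r₂: 1, 3, -1, -1, -5, 3
d²: 1, 9, 1, 1, 25, 9; Σd² = 46
ρ = 1 − 6·46/(6·35) = 1 − 276/210 = -0.314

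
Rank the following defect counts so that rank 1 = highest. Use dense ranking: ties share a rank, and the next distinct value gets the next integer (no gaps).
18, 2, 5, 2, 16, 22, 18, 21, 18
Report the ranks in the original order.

Sorted (descending): 22, 21, 18, 18, 18, 16, 5, 2, 2
The 3 values of 18 share dense rank 3.
The 2 values of 2 share dense rank 6.
Remaining distinct values take the next consecutive integers.

3, 6, 5, 6, 4, 1, 3, 2, 3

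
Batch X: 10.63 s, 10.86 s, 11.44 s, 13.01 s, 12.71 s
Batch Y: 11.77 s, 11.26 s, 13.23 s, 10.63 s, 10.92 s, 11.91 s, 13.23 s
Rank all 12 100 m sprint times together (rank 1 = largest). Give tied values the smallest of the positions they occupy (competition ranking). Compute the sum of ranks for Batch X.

35

Sorted (descending): 13.23, 13.23, 13.01, 12.71, 11.91, 11.77, 11.44, 11.26, 10.92, 10.86, 10.63, 10.63
The 2 values of 13.23 occupy positions 1–2 → each gets rank 1.
The 2 values of 10.63 occupy positions 11–12 → each gets rank 11.
Batch X values → pooled ranks: 10.63→11, 10.86→10, 11.44→7, 13.01→3, 12.71→4
Rank sum = 11 + 10 + 7 + 3 + 4 = 35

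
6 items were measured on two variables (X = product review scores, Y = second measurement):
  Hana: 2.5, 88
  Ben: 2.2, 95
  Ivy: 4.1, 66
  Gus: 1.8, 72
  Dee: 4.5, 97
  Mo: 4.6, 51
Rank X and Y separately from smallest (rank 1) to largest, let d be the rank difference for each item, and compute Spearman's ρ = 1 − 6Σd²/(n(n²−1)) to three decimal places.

Ranks of variable 1: 3, 2, 4, 1, 5, 6
Ranks of variable 2: 4, 5, 2, 3, 6, 1
d = r₁ − r₂: -1, -3, 2, -2, -1, 5
d²: 1, 9, 4, 4, 1, 25; Σd² = 44
ρ = 1 − 6·44/(6·35) = 1 − 264/210 = -0.257

-0.257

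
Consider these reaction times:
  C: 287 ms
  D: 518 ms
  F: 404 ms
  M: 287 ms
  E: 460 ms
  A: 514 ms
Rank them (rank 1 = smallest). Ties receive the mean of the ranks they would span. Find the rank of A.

Sorted (ascending): 287, 287, 404, 460, 514, 518
The 2 values of 287 occupy positions 1–2 → average rank (1+2)/2 = 1.5.
A has value 514 ms → rank 5.

5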